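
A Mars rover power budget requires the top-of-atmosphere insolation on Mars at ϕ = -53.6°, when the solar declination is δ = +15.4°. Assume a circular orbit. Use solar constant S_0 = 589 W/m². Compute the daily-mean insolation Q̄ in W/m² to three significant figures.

cos h₀ = −tan(-53.6°) tan(+15.400°) = 0.3736, h₀ = 1.1879 rad.
Bracket: h₀ sin ϕ sin δ + cos ϕ cos δ sin h₀ = 1.1879×-0.80489×0.26556 + 0.59342×0.96410×0.92759 = -0.253910 + 0.530689 = 0.276779.
Q̄ = (S_0/π) × [bracket] = (589/π) × 0.276779 = 51.89 W/m².

Q̄ ≈ 51.9 W/m²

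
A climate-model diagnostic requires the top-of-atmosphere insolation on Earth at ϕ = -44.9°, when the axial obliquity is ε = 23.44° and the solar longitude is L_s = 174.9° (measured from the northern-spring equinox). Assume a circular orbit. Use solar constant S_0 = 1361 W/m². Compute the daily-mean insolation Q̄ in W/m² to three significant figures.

Solar declination: sin δ = sin ε · sin L_s = sin 23.44° × sin 174.9° = 0.03536, so δ = +2.026°.
cos h₀ = −tan(-44.9°) tan(+2.026°) = 0.0353, h₀ = 1.5355 rad.
Bracket: h₀ sin ϕ sin δ + cos ϕ cos δ sin h₀ = 1.5355×-0.70587×0.03536 + 0.70834×0.99937×0.99938 = -0.038325 + 0.707455 = 0.669130.
Q̄ = (S_0/π) × [bracket] = (1361/π) × 0.669130 = 289.9 W/m².

Q̄ ≈ 290 W/m²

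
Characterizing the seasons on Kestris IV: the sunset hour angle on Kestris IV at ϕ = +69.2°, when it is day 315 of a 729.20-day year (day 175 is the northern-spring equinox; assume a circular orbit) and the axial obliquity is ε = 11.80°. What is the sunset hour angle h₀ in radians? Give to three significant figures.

Solar longitude: L_s = 360° × (315 − 175)/729.20 = 69.117°.
sin δ = sin 11.80° × sin 69.117° = 0.19106, so δ = +11.015°.
cos h₀ = −tan ϕ · tan δ = −tan(+69.2°) × tan(+11.015°) = -0.5124, so h₀ = 2.1088 rad = 120.82°.

h₀ = 2.11 rad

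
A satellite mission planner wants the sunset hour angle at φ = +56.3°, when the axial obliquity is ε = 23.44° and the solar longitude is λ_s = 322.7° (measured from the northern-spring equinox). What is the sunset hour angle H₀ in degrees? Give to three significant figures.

H₀ = 68.1°

Solar declination: sin δ = sin ε · sin λ_s = sin 23.44° × sin 322.7° = -0.24106, so δ = -13.949°.
cos H₀ = −tan φ · tan δ = −tan(+56.3°) × tan(-13.949°) = 0.3724, so H₀ = 1.1892 rad = 68.13°.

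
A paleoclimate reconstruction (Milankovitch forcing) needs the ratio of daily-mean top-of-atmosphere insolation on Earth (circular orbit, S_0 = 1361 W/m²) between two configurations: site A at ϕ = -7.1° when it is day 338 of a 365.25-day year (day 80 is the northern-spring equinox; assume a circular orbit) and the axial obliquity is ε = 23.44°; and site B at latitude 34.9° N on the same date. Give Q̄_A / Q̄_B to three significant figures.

Q̄_A / Q̄_B ≈ 2.23

— Configuration A (ϕ=-7.1°):
Solar longitude: L_s = 360° × (338 − 80)/365.25 = 254.292°.
sin δ = sin 23.44° × sin 254.292° = -0.38293, so δ = -22.515°.
cos h₀ = −tan(-7.1°) tan(-22.515°) = -0.0516, h₀ = 1.6225 rad.
Bracket: h₀ sin ϕ sin δ + cos ϕ cos δ sin h₀ = 1.6225×-0.12360×-0.38293 + 0.99233×0.92378×0.99867 = 0.076793 + 0.915475 = 0.992268.
Q̄ = (S_0/π) × [bracket] = (1361/π) × 0.992268 = 429.87 W/m².
— Configuration B (ϕ=+34.9°):
cos h₀ = −tan(+34.9°) tan(-22.515°) = 0.2892, h₀ = 1.2774 rad.
Bracket: h₀ sin ϕ sin δ + cos ϕ cos δ sin h₀ = 1.2774×0.57215×-0.38293 + 0.82015×0.92378×0.95727 = -0.279870 + 0.725264 = 0.445394.
Q̄ = (S_0/π) × [bracket] = (1361/π) × 0.445394 = 192.95 W/m².
Ratio Q̄_A / Q̄_B = 429.87 / 192.95 = 2.228.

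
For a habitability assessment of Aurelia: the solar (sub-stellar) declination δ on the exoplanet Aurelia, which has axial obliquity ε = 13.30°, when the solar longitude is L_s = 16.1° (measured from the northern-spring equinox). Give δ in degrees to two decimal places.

δ = +3.66°

sin δ = sin ε · sin L_s = sin 13.30° × sin 16.1° = 0.063796.
δ = arcsin(0.063796) = +3.66°.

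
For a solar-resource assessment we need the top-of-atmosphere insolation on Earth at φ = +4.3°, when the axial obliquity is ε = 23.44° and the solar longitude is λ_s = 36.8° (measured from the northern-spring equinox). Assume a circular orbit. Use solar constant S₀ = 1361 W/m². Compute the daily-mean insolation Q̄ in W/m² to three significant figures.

Solar declination: sin δ = sin ε · sin λ_s = sin 23.44° × sin 36.8° = 0.23828, so δ = +13.785°.
cos H₀ = −tan(+4.3°) tan(+13.785°) = -0.0184, H₀ = 1.5892 rad.
Bracket: H₀ sin φ sin δ + cos φ cos δ sin H₀ = 1.5892×0.07498×0.23828 + 0.99719×0.97120×0.99983 = 0.028393 + 0.968306 = 0.996699.
Q̄ = (S₀/π) × [bracket] = (1361/π) × 0.996699 = 431.8 W/m².

Q̄ ≈ 432 W/m²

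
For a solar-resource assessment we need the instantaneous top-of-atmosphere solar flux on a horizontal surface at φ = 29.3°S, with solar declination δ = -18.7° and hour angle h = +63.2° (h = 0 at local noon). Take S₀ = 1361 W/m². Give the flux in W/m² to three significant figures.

cos θ_z = sin φ sin δ + cos φ cos δ cos h = 0.156902 + 0.372440 = 0.529342.
Flux = S₀ · cos θ_z = 1361 × 0.529342 = 720.4 W/m².

720 W/m²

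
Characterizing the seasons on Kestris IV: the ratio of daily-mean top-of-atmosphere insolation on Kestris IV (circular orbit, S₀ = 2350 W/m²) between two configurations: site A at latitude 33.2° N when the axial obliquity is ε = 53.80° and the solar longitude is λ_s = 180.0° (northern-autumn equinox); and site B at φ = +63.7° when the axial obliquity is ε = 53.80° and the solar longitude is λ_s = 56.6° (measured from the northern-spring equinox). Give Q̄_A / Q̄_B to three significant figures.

— Configuration A (φ=+33.2°):
Solar declination: sin δ = sin ε · sin λ_s = sin 53.80° × sin 180.0° = 0.00000, so δ = +0.000°.
cos H₀ = −tan(+33.2°) tan(+0.000°) = -0.0000, H₀ = 1.5708 rad.
Bracket: H₀ sin φ sin δ + cos φ cos δ sin H₀ = 1.5708×0.54756×0.00000 + 0.83676×1.00000×1.00000 = 0.000000 + 0.836760 = 0.836760.
Q̄ = (S₀/π) × [bracket] = (2350/π) × 0.836760 = 625.92 W/m².
— Configuration B (φ=+63.7°):
Solar declination: sin δ = sin ε · sin λ_s = sin 53.80° × sin 56.6° = 0.67369, so δ = +42.352°.
cos H₀ = −tan(+63.7°) tan(+42.352°) = -1.8445 ≤ −1 ⇒ polar day, H₀ = π.
Bracket: H₀ sin φ sin δ + cos φ cos δ sin H₀ = 3.1416×0.89649×0.67369 + 0.44307×0.73901×0.00000 = 1.897389 + 0.000000 = 1.897389.
Q̄ = (S₀/π) × [bracket] = (2350/π) × 1.897389 = 1419.3 W/m².
Ratio Q̄_A / Q̄_B = 625.92 / 1419.3 = 0.4410.

Q̄_A / Q̄_B ≈ 0.441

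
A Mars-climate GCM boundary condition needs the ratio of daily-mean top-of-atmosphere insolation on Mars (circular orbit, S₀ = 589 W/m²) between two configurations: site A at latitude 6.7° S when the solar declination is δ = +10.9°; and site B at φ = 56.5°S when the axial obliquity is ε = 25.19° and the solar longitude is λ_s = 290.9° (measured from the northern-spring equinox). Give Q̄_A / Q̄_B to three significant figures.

— Configuration A (φ=-6.7°):
cos H₀ = −tan(-6.7°) tan(+10.900°) = 0.0226, H₀ = 1.5482 rad.
Bracket: H₀ sin φ sin δ + cos φ cos δ sin H₀ = 1.5482×-0.11667×0.18910 + 0.99317×0.98196×0.99974 = -0.034157 + 0.975000 = 0.940843.
Q̄ = (S₀/π) × [bracket] = (589/π) × 0.940843 = 176.39 W/m².
— Configuration B (φ=-56.5°):
Solar declination: sin δ = sin ε · sin λ_s = sin 25.19° × sin 290.9° = -0.39762, so δ = -23.429°.
cos H₀ = −tan(-56.5°) tan(-23.429°) = -0.6547, H₀ = 2.2846 rad.
Bracket: H₀ sin φ sin δ + cos φ cos δ sin H₀ = 2.2846×-0.83389×-0.39762 + 0.55194×0.91755×0.75588 = 0.757508 + 0.382802 = 1.140310.
Q̄ = (S₀/π) × [bracket] = (589/π) × 1.140310 = 213.79 W/m².
Ratio Q̄_A / Q̄_B = 176.39 / 213.79 = 0.8251.

Q̄_A / Q̄_B ≈ 0.825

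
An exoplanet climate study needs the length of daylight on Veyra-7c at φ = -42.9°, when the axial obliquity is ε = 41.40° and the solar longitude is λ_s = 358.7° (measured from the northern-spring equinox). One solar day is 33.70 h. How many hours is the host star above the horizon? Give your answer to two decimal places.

17.00 h

Solar declination: sin δ = sin ε · sin λ_s = sin 41.40° × sin 358.7° = -0.01500, so δ = -0.860°.
cos H₀ = −tan φ · tan δ = −tan(-42.9°) × tan(-0.860°) = -0.0139, so H₀ = 1.5847 rad = 90.80°.
Daylight = 2H₀/(2π) × 33.70 h = (1.5847/π) × 33.70 = 17.00 h.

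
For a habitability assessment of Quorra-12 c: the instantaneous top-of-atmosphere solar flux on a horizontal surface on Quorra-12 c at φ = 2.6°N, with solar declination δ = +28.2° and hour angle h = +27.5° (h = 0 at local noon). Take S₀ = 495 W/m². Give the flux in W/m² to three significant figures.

397 W/m²

cos θ_z = sin φ sin δ + cos φ cos δ cos h = 0.021436 + 0.780921 = 0.802357.
Flux = S₀ · cos θ_z = 495 × 0.802357 = 397.2 W/m².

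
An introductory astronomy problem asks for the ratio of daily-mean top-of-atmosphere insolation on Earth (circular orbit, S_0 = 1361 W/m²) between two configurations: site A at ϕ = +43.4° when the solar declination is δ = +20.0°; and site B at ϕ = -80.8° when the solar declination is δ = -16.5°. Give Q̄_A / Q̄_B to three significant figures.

Q̄_A / Q̄_B ≈ 1.24

— Configuration A (ϕ=+43.4°):
cos h₀ = −tan(+43.4°) tan(+20.000°) = -0.3442, h₀ = 1.9222 rad.
Bracket: h₀ sin ϕ sin δ + cos ϕ cos δ sin h₀ = 1.9222×0.68709×0.34202 + 0.72657×0.93969×0.93890 = 0.451714 + 0.641035 = 1.092749.
Q̄ = (S_0/π) × [bracket] = (1361/π) × 1.092749 = 473.40 W/m².
— Configuration B (ϕ=-80.8°):
cos h₀ = −tan(-80.8°) tan(-16.500°) = -1.8289 ≤ −1 ⇒ polar day, h₀ = π.
Bracket: h₀ sin ϕ sin δ + cos ϕ cos δ sin h₀ = 3.1416×-0.98714×-0.28402 + 0.15988×0.95882×0.00000 = 0.880803 + 0.000000 = 0.880803.
Q̄ = (S_0/π) × [bracket] = (1361/π) × 0.880803 = 381.58 W/m².
Ratio Q̄_A / Q̄_B = 473.40 / 381.58 = 1.241.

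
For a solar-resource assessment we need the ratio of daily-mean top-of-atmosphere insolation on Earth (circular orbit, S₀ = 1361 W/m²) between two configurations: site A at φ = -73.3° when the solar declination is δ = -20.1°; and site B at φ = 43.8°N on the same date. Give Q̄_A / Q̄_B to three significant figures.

Q̄_A / Q̄_B ≈ 2.99

— Configuration A (φ=-73.3°):
cos H₀ = −tan(-73.3°) tan(-20.100°) = -1.2198 ≤ −1 ⇒ polar day, H₀ = π.
Bracket: H₀ sin φ sin δ + cos φ cos δ sin H₀ = 3.1416×-0.95782×-0.34366 + 0.28736×0.93909×0.00000 = 1.034103 + 0.000000 = 1.034103.
Q̄ = (S₀/π) × [bracket] = (1361/π) × 1.034103 = 447.99 W/m².
— Configuration B (φ=+43.8°):
cos H₀ = −tan(+43.8°) tan(-20.100°) = 0.3509, H₀ = 1.2122 rad.
Bracket: H₀ sin φ sin δ + cos φ cos δ sin H₀ = 1.2122×0.69214×-0.34366 + 0.72176×0.93909×0.93640 = -0.288335 + 0.634690 = 0.346355.
Q̄ = (S₀/π) × [bracket] = (1361/π) × 0.346355 = 150.05 W/m².
Ratio Q̄_A / Q̄_B = 447.99 / 150.05 = 2.986.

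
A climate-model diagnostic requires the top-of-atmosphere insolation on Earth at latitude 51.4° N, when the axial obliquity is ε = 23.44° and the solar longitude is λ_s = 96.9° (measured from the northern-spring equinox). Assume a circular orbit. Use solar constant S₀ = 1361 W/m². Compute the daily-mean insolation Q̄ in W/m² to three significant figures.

Solar declination: sin δ = sin ε · sin λ_s = sin 23.44° × sin 96.9° = 0.39491, so δ = +23.260°.
cos H₀ = −tan(+51.4°) tan(+23.260°) = -0.5385, H₀ = 2.1394 rad.
Bracket: H₀ sin φ sin δ + cos φ cos δ sin H₀ = 2.1394×0.78152×0.39491 + 0.62388×0.91872×0.84265 = 0.660283 + 0.482983 = 1.143266.
Q̄ = (S₀/π) × [bracket] = (1361/π) × 1.143266 = 495.3 W/m².

Q̄ ≈ 495 W/m²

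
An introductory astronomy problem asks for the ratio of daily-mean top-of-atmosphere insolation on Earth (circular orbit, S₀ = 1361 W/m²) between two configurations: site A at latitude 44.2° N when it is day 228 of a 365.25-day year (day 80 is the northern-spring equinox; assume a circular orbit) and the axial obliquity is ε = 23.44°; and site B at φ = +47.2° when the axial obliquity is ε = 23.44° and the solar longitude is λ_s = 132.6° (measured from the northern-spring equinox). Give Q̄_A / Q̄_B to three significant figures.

— Configuration A (φ=+44.2°):
Solar longitude: λ_s = 360° × (228 − 80)/365.25 = 145.873°.
sin δ = sin 23.44° × sin 145.873° = 0.22317, so δ = +12.895°.
cos H₀ = −tan(+44.2°) tan(+12.895°) = -0.2226, H₀ = 1.7953 rad.
Bracket: H₀ sin φ sin δ + cos φ cos δ sin H₀ = 1.7953×0.69717×0.22317 + 0.71691×0.97478×0.97490 = 0.279326 + 0.681289 = 0.960615.
Q̄ = (S₀/π) × [bracket] = (1361/π) × 0.960615 = 416.16 W/m².
— Configuration B (φ=+47.2°):
Solar declination: sin δ = sin ε · sin λ_s = sin 23.44° × sin 132.6° = 0.29281, so δ = +17.026°.
cos H₀ = −tan(+47.2°) tan(+17.026°) = -0.3307, H₀ = 1.9078 rad.
Bracket: H₀ sin φ sin δ + cos φ cos δ sin H₀ = 1.9078×0.73373×0.29281 + 0.67944×0.95617×0.94374 = 0.409878 + 0.613110 = 1.022988.
Q̄ = (S₀/π) × [bracket] = (1361/π) × 1.022988 = 443.18 W/m².
Ratio Q̄_A / Q̄_B = 416.16 / 443.18 = 0.9390.

Q̄_A / Q̄_B ≈ 0.939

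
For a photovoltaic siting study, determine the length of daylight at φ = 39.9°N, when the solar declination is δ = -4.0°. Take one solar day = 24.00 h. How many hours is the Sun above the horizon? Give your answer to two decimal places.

11.55 h

cos H₀ = −tan φ · tan δ = −tan(+39.9°) × tan(-4.000°) = 0.0585, so H₀ = 1.5123 rad = 86.65°.
Daylight = 2H₀/(2π) × 24.00 h = (1.5123/π) × 24.00 = 11.55 h.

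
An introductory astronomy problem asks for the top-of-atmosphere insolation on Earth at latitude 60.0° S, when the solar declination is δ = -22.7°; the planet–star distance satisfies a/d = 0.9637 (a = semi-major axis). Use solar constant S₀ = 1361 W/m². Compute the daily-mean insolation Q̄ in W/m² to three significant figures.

cos H₀ = −tan(-60.0°) tan(-22.700°) = -0.7245, H₀ = 2.3812 rad.
Bracket: H₀ sin φ sin δ + cos φ cos δ sin H₀ = 2.3812×-0.86603×-0.38591 + 0.50000×0.92254×0.68924 = 0.795820 + 0.317926 = 1.113746.
Inverse-square distance factor (a/d)² = 0.9637² = 0.928718.
Q̄ = (S₀/π) × 0.928718 × [bracket] = (1361/π) × 0.928718 × 1.113746 = 448.1 W/m².

Q̄ ≈ 448 W/m²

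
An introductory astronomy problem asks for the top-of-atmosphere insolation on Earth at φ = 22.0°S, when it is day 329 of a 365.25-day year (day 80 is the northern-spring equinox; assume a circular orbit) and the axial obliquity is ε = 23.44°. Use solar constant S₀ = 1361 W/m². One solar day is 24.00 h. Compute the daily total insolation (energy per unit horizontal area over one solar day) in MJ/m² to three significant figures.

40.7 MJ/m²

Solar longitude: λ_s = 360° × (329 − 80)/365.25 = 245.421°.
sin δ = sin 23.44° × sin 245.421° = -0.36174, so δ = -21.207°.
cos H₀ = −tan(-22.0°) tan(-21.207°) = -0.1568, H₀ = 1.7282 rad.
Bracket: H₀ sin φ sin δ + cos φ cos δ sin H₀ = 1.7282×-0.37461×-0.36174 + 0.92718×0.93228×0.98763 = 0.234191 + 0.853699 = 1.087890.
Q̄ = (S₀/π) × [bracket] = (1361/π) × 1.087890 = 471.30 W/m².
Daily total = Q̄ × 24.00 h × 3600 s/h = 471.30 × 24.00 × 3600 / 10⁶ = 40.72 MJ/m².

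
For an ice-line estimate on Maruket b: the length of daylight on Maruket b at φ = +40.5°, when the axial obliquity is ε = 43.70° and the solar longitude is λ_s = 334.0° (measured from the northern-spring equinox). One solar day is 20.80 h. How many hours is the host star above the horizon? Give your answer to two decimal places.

8.58 h

Solar declination: sin δ = sin ε · sin λ_s = sin 43.70° × sin 334.0° = -0.30286, so δ = -17.630°.
cos H₀ = −tan φ · tan δ = −tan(+40.5°) × tan(-17.630°) = 0.2714, so H₀ = 1.2959 rad = 74.25°.
Daylight = 2H₀/(2π) × 20.80 h = (1.2959/π) × 20.80 = 8.58 h.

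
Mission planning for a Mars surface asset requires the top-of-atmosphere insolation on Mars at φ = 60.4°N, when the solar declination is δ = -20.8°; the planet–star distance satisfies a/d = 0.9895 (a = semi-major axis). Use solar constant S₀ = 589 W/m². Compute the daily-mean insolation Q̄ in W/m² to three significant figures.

cos H₀ = −tan(+60.4°) tan(-20.800°) = 0.6687, H₀ = 0.8384 rad.
Bracket: H₀ sin φ sin δ + cos φ cos δ sin H₀ = 0.8384×0.86949×-0.35511 + 0.49394×0.93483×0.74355 = -0.258868 + 0.343334 = 0.084466.
Inverse-square distance factor (a/d)² = 0.9895² = 0.979110.
Q̄ = (S₀/π) × 0.979110 × [bracket] = (589/π) × 0.979110 × 0.084466 = 15.51 W/m².

Q̄ ≈ 15.5 W/m²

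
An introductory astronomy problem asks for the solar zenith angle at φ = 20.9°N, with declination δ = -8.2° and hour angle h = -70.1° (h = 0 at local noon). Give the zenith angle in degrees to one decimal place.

cos θ_z = sin φ sin δ + cos φ cos δ cos h = -0.050881 + 0.314733 = 0.263852.
θ_z = arccos(0.263852) = 74.7°.

θ_z = 74.7°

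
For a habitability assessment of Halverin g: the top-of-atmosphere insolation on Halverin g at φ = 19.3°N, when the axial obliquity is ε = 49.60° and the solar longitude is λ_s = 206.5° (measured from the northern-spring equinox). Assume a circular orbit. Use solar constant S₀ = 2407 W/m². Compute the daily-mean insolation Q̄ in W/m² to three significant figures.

Q̄ ≈ 550 W/m²

Solar declination: sin δ = sin ε · sin λ_s = sin 49.60° × sin 206.5° = -0.33980, so δ = -19.864°.
cos H₀ = −tan(+19.3°) tan(-19.864°) = 0.1265, H₀ = 1.4439 rad.
Bracket: H₀ sin φ sin δ + cos φ cos δ sin H₀ = 1.4439×0.33051×-0.33980 + 0.94380×0.94050×0.99196 = -0.162161 + 0.880507 = 0.718346.
Q̄ = (S₀/π) × [bracket] = (2407/π) × 0.718346 = 550.4 W/m².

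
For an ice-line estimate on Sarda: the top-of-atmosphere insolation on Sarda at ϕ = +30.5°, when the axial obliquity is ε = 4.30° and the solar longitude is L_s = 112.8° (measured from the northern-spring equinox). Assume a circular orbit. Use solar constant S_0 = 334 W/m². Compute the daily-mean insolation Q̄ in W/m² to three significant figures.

Solar declination: sin δ = sin ε · sin L_s = sin 4.30° × sin 112.8° = 0.06912, so δ = +3.963°.
cos h₀ = −tan(+30.5°) tan(+3.963°) = -0.0408, h₀ = 1.6116 rad.
Bracket: h₀ sin ϕ sin δ + cos ϕ cos δ sin h₀ = 1.6116×0.50754×0.06912 + 0.86163×0.99761×0.99917 = 0.056537 + 0.858857 = 0.915394.
Q̄ = (S_0/π) × [bracket] = (334/π) × 0.915394 = 97.32 W/m².

Q̄ ≈ 97.3 W/m²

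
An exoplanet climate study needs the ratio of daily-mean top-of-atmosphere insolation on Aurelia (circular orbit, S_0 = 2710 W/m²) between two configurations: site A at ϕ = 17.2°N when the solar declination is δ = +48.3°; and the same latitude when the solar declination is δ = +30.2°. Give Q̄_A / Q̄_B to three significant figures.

Q̄_A / Q̄_B ≈ 0.952

— Configuration A (ϕ=+17.2°):
cos h₀ = −tan(+17.2°) tan(+48.300°) = -0.3474, h₀ = 1.9256 rad.
Bracket: h₀ sin ϕ sin δ + cos ϕ cos δ sin h₀ = 1.9256×0.29571×0.74664 + 0.95528×0.66523×0.93770 = 0.425151 + 0.595890 = 1.021041.
Q̄ = (S_0/π) × [bracket] = (2710/π) × 1.021041 = 880.77 W/m².
— Configuration B (ϕ=+17.2°):
cos h₀ = −tan(+17.2°) tan(+30.200°) = -0.1802, h₀ = 1.7519 rad.
Bracket: h₀ sin ϕ sin δ + cos ϕ cos δ sin h₀ = 1.7519×0.29571×0.50302 + 0.95528×0.86427×0.98364 = 0.260592 + 0.812113 = 1.072705.
Q̄ = (S_0/π) × [bracket] = (2710/π) × 1.072705 = 925.34 W/m².
Ratio Q̄_A / Q̄_B = 880.77 / 925.34 = 0.9518.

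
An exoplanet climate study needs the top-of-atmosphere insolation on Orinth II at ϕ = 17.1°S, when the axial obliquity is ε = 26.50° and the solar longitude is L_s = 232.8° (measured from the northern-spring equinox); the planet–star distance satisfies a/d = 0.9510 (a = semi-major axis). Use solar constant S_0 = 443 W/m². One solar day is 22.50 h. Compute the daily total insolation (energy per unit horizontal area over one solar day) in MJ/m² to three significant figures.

Solar declination: sin δ = sin ε · sin L_s = sin 26.50° × sin 232.8° = -0.35541, so δ = -20.819°.
cos h₀ = −tan(-17.1°) tan(-20.819°) = -0.1170, h₀ = 1.6880 rad.
Bracket: h₀ sin ϕ sin δ + cos ϕ cos δ sin h₀ = 1.6880×-0.29404×-0.35541 + 0.95579×0.93471×0.99313 = 0.176404 + 0.887249 = 1.063653.
Inverse-square distance factor (a/d)² = 0.9510² = 0.904401.
Q̄ = (S_0/π) × 0.904401 × [bracket] = (443/π) × 0.904401 × 1.063653 = 135.65 W/m².
Daily total = Q̄ × 22.50 h × 3600 s/h = 135.65 × 22.50 × 3600 / 10⁶ = 10.99 MJ/m².

11.0 MJ/m²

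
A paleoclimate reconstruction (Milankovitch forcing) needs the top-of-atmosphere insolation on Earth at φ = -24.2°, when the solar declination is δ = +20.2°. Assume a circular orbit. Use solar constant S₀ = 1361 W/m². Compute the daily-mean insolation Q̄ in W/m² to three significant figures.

cos H₀ = −tan(-24.2°) tan(+20.200°) = 0.1654, H₀ = 1.4047 rad.
Bracket: H₀ sin φ sin δ + cos φ cos δ sin H₀ = 1.4047×-0.40992×0.34530 + 0.91212×0.93849×0.98623 = -0.198829 + 0.844228 = 0.645399.
Q̄ = (S₀/π) × [bracket] = (1361/π) × 0.645399 = 279.6 W/m².

Q̄ ≈ 280 W/m²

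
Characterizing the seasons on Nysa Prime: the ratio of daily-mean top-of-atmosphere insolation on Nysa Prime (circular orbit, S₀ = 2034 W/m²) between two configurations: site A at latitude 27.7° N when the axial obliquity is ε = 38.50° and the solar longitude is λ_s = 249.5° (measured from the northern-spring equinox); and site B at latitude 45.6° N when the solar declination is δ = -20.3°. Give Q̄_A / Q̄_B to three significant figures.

— Configuration A (φ=+27.7°):
Solar declination: sin δ = sin ε · sin λ_s = sin 38.50° × sin 249.5° = -0.58309, so δ = -35.668°.
cos H₀ = −tan(+27.7°) tan(-35.668°) = 0.3768, H₀ = 1.1844 rad.
Bracket: H₀ sin φ sin δ + cos φ cos δ sin H₀ = 1.1844×0.46484×-0.58309 + 0.88539×0.81241×0.92629 = -0.321024 + 0.666280 = 0.345256.
Q̄ = (S₀/π) × [bracket] = (2034/π) × 0.345256 = 223.53 W/m².
— Configuration B (φ=+45.6°):
cos H₀ = −tan(+45.6°) tan(-20.300°) = 0.3777, H₀ = 1.1834 rad.
Bracket: H₀ sin φ sin δ + cos φ cos δ sin H₀ = 1.1834×0.71447×-0.34694 + 0.69966×0.93789×0.92591 = -0.293339 + 0.607586 = 0.314247.
Q̄ = (S₀/π) × [bracket] = (2034/π) × 0.314247 = 203.46 W/m².
Ratio Q̄_A / Q̄_B = 223.53 / 203.46 = 1.099.

Q̄_A / Q̄_B ≈ 1.10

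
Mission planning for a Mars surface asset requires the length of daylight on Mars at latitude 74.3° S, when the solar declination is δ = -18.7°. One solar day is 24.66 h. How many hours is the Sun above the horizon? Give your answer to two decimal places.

Sunrise equation: cos H₀ = −tan φ · tan δ = -1.2042 ≤ −1, so the Sun never sets (polar day) and H₀ = π.
Daylight = 2H₀/(2π) × 24.66 h = (3.1416/π) × 24.66 = 24.66 h.

24.66 h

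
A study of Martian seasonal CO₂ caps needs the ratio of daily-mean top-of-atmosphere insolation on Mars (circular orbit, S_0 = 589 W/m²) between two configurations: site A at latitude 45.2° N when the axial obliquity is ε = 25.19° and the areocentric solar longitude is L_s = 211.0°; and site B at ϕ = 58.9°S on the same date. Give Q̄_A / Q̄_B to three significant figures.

Q̄_A / Q̄_B ≈ 0.552

— Configuration A (ϕ=+45.2°):
sin δ = sin 25.19° × sin 211.0° = -0.21921, so δ = -12.663°.
cos h₀ = −tan(+45.2°) tan(-12.663°) = 0.2262, h₀ = 1.3426 rad.
Bracket: h₀ sin ϕ sin δ + cos ϕ cos δ sin h₀ = 1.3426×0.70957×-0.21921 + 0.70463×0.97568×0.97407 = -0.208835 + 0.669667 = 0.460832.
Q̄ = (S_0/π) × [bracket] = (589/π) × 0.460832 = 86.399 W/m².
— Configuration B (ϕ=-58.9°):
cos h₀ = −tan(-58.9°) tan(-12.663°) = -0.3724, h₀ = 1.9524 rad.
Bracket: h₀ sin ϕ sin δ + cos ϕ cos δ sin h₀ = 1.9524×-0.85627×-0.21921 + 0.51653×0.97568×0.92805 = 0.366471 + 0.467707 = 0.834178.
Q̄ = (S_0/π) × [bracket] = (589/π) × 0.834178 = 156.40 W/m².
Ratio Q̄_A / Q̄_B = 86.399 / 156.40 = 0.5524.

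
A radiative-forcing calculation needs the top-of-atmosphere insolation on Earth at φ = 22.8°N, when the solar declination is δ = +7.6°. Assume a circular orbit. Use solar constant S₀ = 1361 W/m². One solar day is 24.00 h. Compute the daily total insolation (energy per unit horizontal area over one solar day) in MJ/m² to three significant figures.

cos H₀ = −tan(+22.8°) tan(+7.600°) = -0.0561, H₀ = 1.6269 rad.
Bracket: H₀ sin φ sin δ + cos φ cos δ sin H₀ = 1.6269×0.38752×0.13226 + 0.92186×0.99122×0.99843 = 0.083384 + 0.912331 = 0.995715.
Q̄ = (S₀/π) × [bracket] = (1361/π) × 0.995715 = 431.36 W/m².
Daily total = Q̄ × 24.00 h × 3600 s/h = 431.36 × 24.00 × 3600 / 10⁶ = 37.27 MJ/m².

37.3 MJ/m²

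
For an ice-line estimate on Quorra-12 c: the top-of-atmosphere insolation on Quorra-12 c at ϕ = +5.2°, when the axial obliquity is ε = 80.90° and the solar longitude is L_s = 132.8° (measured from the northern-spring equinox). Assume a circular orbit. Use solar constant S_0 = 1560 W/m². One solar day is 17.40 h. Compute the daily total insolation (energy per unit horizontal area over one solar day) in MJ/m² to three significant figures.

Solar declination: sin δ = sin ε · sin L_s = sin 80.90° × sin 132.8° = 0.72449, so δ = +46.427°.
cos h₀ = −tan(+5.2°) tan(+46.427°) = -0.0957, h₀ = 1.6666 rad.
Bracket: h₀ sin ϕ sin δ + cos ϕ cos δ sin h₀ = 1.6666×0.09063×0.72449 + 0.99588×0.68928×0.99541 = 0.109430 + 0.683289 = 0.792719.
Q̄ = (S_0/π) × [bracket] = (1560/π) × 0.792719 = 393.64 W/m².
Daily total = Q̄ × 17.40 h × 3600 s/h = 393.64 × 17.40 × 3600 / 10⁶ = 24.66 MJ/m².

24.7 MJ/m²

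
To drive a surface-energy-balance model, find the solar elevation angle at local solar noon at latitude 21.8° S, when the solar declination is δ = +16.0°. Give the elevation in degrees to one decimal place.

52.2°

At local noon the hour angle is zero, so the zenith angle equals |φ − δ| = |-21.8° − (+16.000°)| = 37.800°.
Elevation = 90° − 37.800° = 52.2°.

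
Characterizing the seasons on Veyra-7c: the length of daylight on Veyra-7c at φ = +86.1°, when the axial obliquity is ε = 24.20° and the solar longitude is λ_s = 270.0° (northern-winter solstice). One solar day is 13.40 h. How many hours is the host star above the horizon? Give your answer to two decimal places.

0.00 h

Solar declination: sin δ = sin ε · sin λ_s = sin 24.20° × sin 270.0° = -0.40992, so δ = -24.200°.
cos H₀ = −tan φ · tan δ = 6.5923 ≥ 1, so the host star never rises (polar night) and H₀ = 0.
Daylight = 2H₀/(2π) × 13.40 h = (0.0000/π) × 13.40 = 0.00 h.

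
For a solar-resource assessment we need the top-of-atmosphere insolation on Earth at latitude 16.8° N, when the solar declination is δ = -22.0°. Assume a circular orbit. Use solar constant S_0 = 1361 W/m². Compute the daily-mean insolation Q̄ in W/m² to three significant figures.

Q̄ ≈ 314 W/m²

cos h₀ = −tan(+16.8°) tan(-22.000°) = 0.1220, h₀ = 1.4485 rad.
Bracket: h₀ sin ϕ sin δ + cos ϕ cos δ sin h₀ = 1.4485×0.28903×-0.37461 + 0.95732×0.92718×0.99253 = -0.156834 + 0.880978 = 0.724144.
Q̄ = (S_0/π) × [bracket] = (1361/π) × 0.724144 = 313.7 W/m².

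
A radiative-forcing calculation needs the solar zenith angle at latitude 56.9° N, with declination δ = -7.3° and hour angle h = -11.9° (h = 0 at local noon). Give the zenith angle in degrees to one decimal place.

cos θ_z = sin ϕ sin δ + cos ϕ cos δ cos h = -0.106444 + 0.530034 = 0.423590.
θ_z = arccos(0.423590) = 64.9°.

θ_z = 64.9°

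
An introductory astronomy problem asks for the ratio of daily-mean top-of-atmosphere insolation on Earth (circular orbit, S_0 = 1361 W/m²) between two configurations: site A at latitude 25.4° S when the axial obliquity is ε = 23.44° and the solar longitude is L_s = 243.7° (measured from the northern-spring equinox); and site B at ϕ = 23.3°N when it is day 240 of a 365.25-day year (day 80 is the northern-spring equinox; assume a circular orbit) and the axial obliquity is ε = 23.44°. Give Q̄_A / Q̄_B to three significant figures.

Q̄_A / Q̄_B ≈ 1.09

— Configuration A (ϕ=-25.4°):
Solar declination: sin δ = sin ε · sin L_s = sin 23.44° × sin 243.7° = -0.35661, so δ = -20.892°.
cos h₀ = −tan(-25.4°) tan(-20.892°) = -0.1812, h₀ = 1.7531 rad.
Bracket: h₀ sin ϕ sin δ + cos ϕ cos δ sin h₀ = 1.7531×-0.42894×-0.35661 + 0.90334×0.93425×0.98344 = 0.268162 + 0.829970 = 1.098132.
Q̄ = (S_0/π) × [bracket] = (1361/π) × 1.098132 = 475.73 W/m².
— Configuration B (ϕ=+23.3°):
Solar longitude: L_s = 360° × (240 − 80)/365.25 = 157.700°.
sin δ = sin 23.44° × sin 157.700° = 0.15094, so δ = +8.682°.
cos h₀ = −tan(+23.3°) tan(+8.682°) = -0.0658, h₀ = 1.6366 rad.
Bracket: h₀ sin ϕ sin δ + cos ϕ cos δ sin h₀ = 1.6366×0.39555×0.15094 + 0.91845×0.98854×0.99784 = 0.097712 + 0.905963 = 1.003675.
Q̄ = (S_0/π) × [bracket] = (1361/π) × 1.003675 = 434.81 W/m².
Ratio Q̄_A / Q̄_B = 475.73 / 434.81 = 1.094.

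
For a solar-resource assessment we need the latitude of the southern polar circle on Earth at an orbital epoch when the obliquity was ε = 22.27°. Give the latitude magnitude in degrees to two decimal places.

The polar circle is the lowest latitude that experiences at least one full rotation of continuous darkness at the northern-summer solstice; it lies at |φ| = 90° − ε = 90° − 22.27° = 67.73°.

67.73°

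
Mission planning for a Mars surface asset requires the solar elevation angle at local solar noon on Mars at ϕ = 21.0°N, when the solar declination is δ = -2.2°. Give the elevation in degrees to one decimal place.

At local noon the hour angle is zero, so the zenith angle equals |ϕ − δ| = |+21.0° − (-2.200°)| = 23.200°.
Elevation = 90° − 23.200° = 66.8°.

66.8°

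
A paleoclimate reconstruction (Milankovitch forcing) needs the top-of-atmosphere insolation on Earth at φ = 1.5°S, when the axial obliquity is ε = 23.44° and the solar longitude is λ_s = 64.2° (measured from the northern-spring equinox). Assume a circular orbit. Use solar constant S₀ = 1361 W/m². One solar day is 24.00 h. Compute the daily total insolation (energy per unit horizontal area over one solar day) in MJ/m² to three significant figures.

Solar declination: sin δ = sin ε · sin λ_s = sin 23.44° × sin 64.2° = 0.35814, so δ = +20.986°.
cos H₀ = −tan(-1.5°) tan(+20.986°) = 0.0100, H₀ = 1.5608 rad.
Bracket: H₀ sin φ sin δ + cos φ cos δ sin H₀ = 1.5608×-0.02618×0.35814 + 0.99966×0.93367×0.99995 = -0.014634 + 0.933306 = 0.918672.
Q̄ = (S₀/π) × [bracket] = (1361/π) × 0.918672 = 397.99 W/m².
Daily total = Q̄ × 24.00 h × 3600 s/h = 397.99 × 24.00 × 3600 / 10⁶ = 34.39 MJ/m².

34.4 MJ/m²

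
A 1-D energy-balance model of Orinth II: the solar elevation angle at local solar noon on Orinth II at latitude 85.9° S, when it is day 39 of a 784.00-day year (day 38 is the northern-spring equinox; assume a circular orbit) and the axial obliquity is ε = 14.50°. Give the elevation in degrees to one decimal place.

4.0°

Solar longitude: λ_s = 360° × (39 − 38)/784.00 = 0.459°.
sin δ = sin 14.50° × sin 0.459° = 0.00201, so δ = +0.115°.
At local noon the hour angle is zero, so the zenith angle equals |φ − δ| = |-85.9° − (+0.115°)| = 86.015°.
Elevation = 90° − 86.015° = 4.0°.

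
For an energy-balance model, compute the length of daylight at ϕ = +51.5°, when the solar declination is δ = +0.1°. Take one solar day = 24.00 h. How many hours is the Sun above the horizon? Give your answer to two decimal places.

cos h₀ = −tan ϕ · tan δ = −tan(+51.5°) × tan(+0.100°) = -0.0022, so h₀ = 1.5730 rad = 90.13°.
Daylight = 2h₀/(2π) × 24.00 h = (1.5730/π) × 24.00 = 12.02 h.

12.02 h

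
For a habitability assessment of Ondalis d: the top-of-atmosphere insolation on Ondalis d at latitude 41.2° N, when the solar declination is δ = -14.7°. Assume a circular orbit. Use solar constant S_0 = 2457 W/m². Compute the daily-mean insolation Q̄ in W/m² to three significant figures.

Q̄ ≈ 379 W/m²

cos h₀ = −tan(+41.2°) tan(-14.700°) = 0.2297, h₀ = 1.3391 rad.
Bracket: h₀ sin ϕ sin δ + cos ϕ cos δ sin h₀ = 1.3391×0.65869×-0.25376 + 0.75241×0.96727×0.97327 = -0.223829 + 0.708330 = 0.484501.
Q̄ = (S_0/π) × [bracket] = (2457/π) × 0.484501 = 378.9 W/m².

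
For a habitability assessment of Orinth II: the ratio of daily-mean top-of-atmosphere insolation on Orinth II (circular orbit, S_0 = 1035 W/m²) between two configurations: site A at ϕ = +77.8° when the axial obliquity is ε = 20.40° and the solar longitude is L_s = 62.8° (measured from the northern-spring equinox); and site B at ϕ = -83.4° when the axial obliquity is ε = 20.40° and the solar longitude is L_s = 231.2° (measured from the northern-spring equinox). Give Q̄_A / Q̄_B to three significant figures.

— Configuration A (ϕ=+77.8°):
Solar declination: sin δ = sin ε · sin L_s = sin 20.40° × sin 62.8° = 0.31003, so δ = +18.061°.
cos h₀ = −tan(+77.8°) tan(+18.061°) = -1.5082 ≤ −1 ⇒ polar day, h₀ = π.
Bracket: h₀ sin ϕ sin δ + cos ϕ cos δ sin h₀ = 3.1416×0.97742×0.31003 + 0.21132×0.95073×0.00000 = 0.951998 + 0.000000 = 0.951998.
Q̄ = (S_0/π) × [bracket] = (1035/π) × 0.951998 = 313.64 W/m².
— Configuration B (ϕ=-83.4°):
Solar declination: sin δ = sin ε · sin L_s = sin 20.40° × sin 231.2° = -0.27166, so δ = -15.763°.
cos h₀ = −tan(-83.4°) tan(-15.763°) = -2.4396 ≤ −1 ⇒ polar day, h₀ = π.
Bracket: h₀ sin ϕ sin δ + cos ϕ cos δ sin h₀ = 3.1416×-0.99337×-0.27166 + 0.11494×0.96239×0.00000 = 0.847789 + 0.000000 = 0.847789.
Q̄ = (S_0/π) × [bracket] = (1035/π) × 0.847789 = 279.30 W/m².
Ratio Q̄_A / Q̄_B = 313.64 / 279.30 = 1.123.

Q̄_A / Q̄_B ≈ 1.12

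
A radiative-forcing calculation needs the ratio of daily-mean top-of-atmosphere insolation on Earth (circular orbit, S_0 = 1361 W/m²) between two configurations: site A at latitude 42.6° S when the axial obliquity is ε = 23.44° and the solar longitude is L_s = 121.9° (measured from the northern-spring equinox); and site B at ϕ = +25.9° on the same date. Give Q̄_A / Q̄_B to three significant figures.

Q̄_A / Q̄_B ≈ 0.341

— Configuration A (ϕ=-42.6°):
Solar declination: sin δ = sin ε · sin L_s = sin 23.44° × sin 121.9° = 0.33771, so δ = +19.737°.
cos h₀ = −tan(-42.6°) tan(+19.737°) = 0.3299, h₀ = 1.2346 rad.
Bracket: h₀ sin ϕ sin δ + cos ϕ cos δ sin h₀ = 1.2346×-0.67688×0.33771 + 0.73610×0.94125×0.94401 = -0.282216 + 0.654061 = 0.371845.
Q̄ = (S_0/π) × [bracket] = (1361/π) × 0.371845 = 161.09 W/m².
— Configuration B (ϕ=+25.9°):
cos h₀ = −tan(+25.9°) tan(+19.737°) = -0.1742, h₀ = 1.7459 rad.
Bracket: h₀ sin ϕ sin δ + cos ϕ cos δ sin h₀ = 1.7459×0.43680×0.33771 + 0.89956×0.94125×0.98471 = 0.257541 + 0.833765 = 1.091306.
Q̄ = (S_0/π) × [bracket] = (1361/π) × 1.091306 = 472.78 W/m².
Ratio Q̄_A / Q̄_B = 161.09 / 472.78 = 0.3407.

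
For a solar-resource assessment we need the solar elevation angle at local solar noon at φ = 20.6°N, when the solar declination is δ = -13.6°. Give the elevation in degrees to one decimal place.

55.8°

At local noon the hour angle is zero, so the zenith angle equals |φ − δ| = |+20.6° − (-13.600°)| = 34.200°.
Elevation = 90° − 34.200° = 55.8°.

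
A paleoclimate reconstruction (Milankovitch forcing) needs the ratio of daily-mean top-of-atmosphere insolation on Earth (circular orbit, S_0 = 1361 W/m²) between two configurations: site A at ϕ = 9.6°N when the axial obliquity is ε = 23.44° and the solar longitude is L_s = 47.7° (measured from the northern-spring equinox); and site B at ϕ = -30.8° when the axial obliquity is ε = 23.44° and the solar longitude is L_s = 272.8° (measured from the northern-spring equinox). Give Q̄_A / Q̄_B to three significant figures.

Q̄_A / Q̄_B ≈ 0.900

— Configuration A (ϕ=+9.6°):
Solar declination: sin δ = sin ε · sin L_s = sin 23.44° × sin 47.7° = 0.29422, so δ = +17.111°.
cos h₀ = −tan(+9.6°) tan(+17.111°) = -0.0521, h₀ = 1.6229 rad.
Bracket: h₀ sin ϕ sin δ + cos ϕ cos δ sin h₀ = 1.6229×0.16677×0.29422 + 0.98600×0.95574×0.99864 = 0.079631 + 0.941078 = 1.020709.
Q̄ = (S_0/π) × [bracket] = (1361/π) × 1.020709 = 442.19 W/m².
— Configuration B (ϕ=-30.8°):
Solar declination: sin δ = sin ε · sin L_s = sin 23.44° × sin 272.8° = -0.39731, so δ = -23.410°.
cos h₀ = −tan(-30.8°) tan(-23.410°) = -0.2581, h₀ = 1.8318 rad.
Bracket: h₀ sin ϕ sin δ + cos ϕ cos δ sin h₀ = 1.8318×-0.51204×-0.39731 + 0.85896×0.91768×0.96612 = 0.372659 + 0.761544 = 1.134203.
Q̄ = (S_0/π) × [bracket] = (1361/π) × 1.134203 = 491.36 W/m².
Ratio Q̄_A / Q̄_B = 442.19 / 491.36 = 0.8999.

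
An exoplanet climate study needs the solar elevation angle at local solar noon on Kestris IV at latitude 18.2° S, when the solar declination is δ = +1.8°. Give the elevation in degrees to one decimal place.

70.0°

At local noon the hour angle is zero, so the zenith angle equals |ϕ − δ| = |-18.2° − (+1.800°)| = 20.000°.
Elevation = 90° − 20.000° = 70.0°.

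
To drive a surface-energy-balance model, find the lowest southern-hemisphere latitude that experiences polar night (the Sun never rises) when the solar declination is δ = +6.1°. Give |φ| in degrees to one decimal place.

Polar night requires cos H₀ = −tan φ tan δ ≥ 1, i.e. tan φ tan δ ≤ −1.
The boundary is |tan φ| · |tan δ| = 1, so |φ| = 90° − |δ| = 90° − 6.1° = 83.9° in the southern hemisphere.

|φ| = 83.9°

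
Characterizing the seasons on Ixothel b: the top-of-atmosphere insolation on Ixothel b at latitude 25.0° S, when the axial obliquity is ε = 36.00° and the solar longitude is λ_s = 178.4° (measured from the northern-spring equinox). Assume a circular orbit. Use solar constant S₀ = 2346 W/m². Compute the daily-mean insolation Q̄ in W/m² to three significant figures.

Q̄ ≈ 669 W/m²

Solar declination: sin δ = sin ε · sin λ_s = sin 36.00° × sin 178.4° = 0.01641, so δ = +0.940°.
cos H₀ = −tan(-25.0°) tan(+0.940°) = 0.0077, H₀ = 1.5631 rad.
Bracket: H₀ sin φ sin δ + cos φ cos δ sin H₀ = 1.5631×-0.42262×0.01641 + 0.90631×0.99987×0.99997 = -0.010840 + 0.906165 = 0.895325.
Q̄ = (S₀/π) × [bracket] = (2346/π) × 0.895325 = 668.6 W/m².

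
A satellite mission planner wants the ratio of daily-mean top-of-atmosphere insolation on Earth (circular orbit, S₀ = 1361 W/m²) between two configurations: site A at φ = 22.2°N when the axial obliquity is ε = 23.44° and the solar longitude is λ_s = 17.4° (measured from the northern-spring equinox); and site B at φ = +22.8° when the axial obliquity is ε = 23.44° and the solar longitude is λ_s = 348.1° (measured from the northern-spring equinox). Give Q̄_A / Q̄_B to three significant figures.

— Configuration A (φ=+22.2°):
Solar declination: sin δ = sin ε · sin λ_s = sin 23.44° × sin 17.4° = 0.11895, so δ = +6.832°.
cos H₀ = −tan(+22.2°) tan(+6.832°) = -0.0489, H₀ = 1.6197 rad.
Bracket: H₀ sin φ sin δ + cos φ cos δ sin H₀ = 1.6197×0.37784×0.11895 + 0.92587×0.99290×0.99880 = 0.072796 + 0.918193 = 0.990989.
Q̄ = (S₀/π) × [bracket] = (1361/π) × 0.990989 = 429.32 W/m².
— Configuration B (φ=+22.8°):
Solar declination: sin δ = sin ε · sin λ_s = sin 23.44° × sin 348.1° = -0.08203, so δ = -4.705°.
cos H₀ = −tan(+22.8°) tan(-4.705°) = 0.0346, H₀ = 1.5362 rad.
Bracket: H₀ sin φ sin δ + cos φ cos δ sin H₀ = 1.5362×0.38752×-0.08203 + 0.92186×0.99663×0.99940 = -0.048833 + 0.918202 = 0.869369.
Q̄ = (S₀/π) × [bracket] = (1361/π) × 0.869369 = 376.63 W/m².
Ratio Q̄_A / Q̄_B = 429.32 / 376.63 = 1.140.

Q̄_A / Q̄_B ≈ 1.14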